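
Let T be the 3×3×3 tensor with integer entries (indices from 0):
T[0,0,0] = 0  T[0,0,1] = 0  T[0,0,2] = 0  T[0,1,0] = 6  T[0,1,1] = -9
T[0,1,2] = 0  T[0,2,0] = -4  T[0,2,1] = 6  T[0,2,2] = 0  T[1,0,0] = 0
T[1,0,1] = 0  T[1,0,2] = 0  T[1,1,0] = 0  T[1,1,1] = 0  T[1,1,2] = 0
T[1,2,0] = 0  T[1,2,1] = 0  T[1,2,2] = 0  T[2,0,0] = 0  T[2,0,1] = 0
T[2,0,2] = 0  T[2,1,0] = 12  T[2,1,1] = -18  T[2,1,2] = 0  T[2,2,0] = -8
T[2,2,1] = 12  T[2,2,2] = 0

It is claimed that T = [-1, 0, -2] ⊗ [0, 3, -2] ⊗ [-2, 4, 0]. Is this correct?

No

Reconstruct entry (0,1,1) from the claimed factors: Σₗ aₗ[0]bₗ[1]cₗ[1] = (-1)·(3)·(4) = -12, but T[0,1,1] = -9. The claim is false.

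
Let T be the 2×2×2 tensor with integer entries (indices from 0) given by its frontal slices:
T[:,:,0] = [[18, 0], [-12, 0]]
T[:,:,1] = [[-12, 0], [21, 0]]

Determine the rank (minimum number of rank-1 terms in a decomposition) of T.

Lower bound: in the mode-1 unfolding of T (rows indexed by i, columns by (j,k)) the 2×2 minor on rows i ∈ {0, 1}, columns (j,k) ∈ {(0,0), (0,1)} is det [[18, -12], [-12, 21]] = 234 ≠ 0, so that unfolding has rank ≥ 2 and hence rank(T) ≥ 2 (CP rank is at least every unfolding rank, though it can be larger).
Upper bound: T[:,j,:] = b[j]·M for every slice, with b = [1, 0] and M = [[18, -12], [-12, 21]] (rows i, columns k).
Splitting M by its rows (i = 0, 1), M = [1, 0][18, -12]ᵀ + [0, 1][-12, 21]ᵀ.
Hence T = [1, 0] ⊗ [1, 0] ⊗ [18, -12] + [0, 1] ⊗ [1, 0] ⊗ [-12, 21], so rank(T) ≤ 2.
These bounds meet, so rank(T) = 2.

2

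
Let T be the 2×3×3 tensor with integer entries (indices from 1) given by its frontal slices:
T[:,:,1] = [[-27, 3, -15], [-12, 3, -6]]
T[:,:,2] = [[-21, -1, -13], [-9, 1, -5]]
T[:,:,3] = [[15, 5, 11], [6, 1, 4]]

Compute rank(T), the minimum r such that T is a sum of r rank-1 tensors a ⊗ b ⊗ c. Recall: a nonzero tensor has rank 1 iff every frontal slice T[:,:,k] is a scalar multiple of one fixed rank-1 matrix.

Lower bound: in the mode-1 unfolding of T (rows indexed by i, columns by (j,k)) the 2×2 minor on rows i ∈ {1, 2}, columns (j,k) ∈ {(1,1), (1,2)} is det [[-27, -21], [-12, -9]] = -9 ≠ 0, so that unfolding has rank ≥ 2 and hence rank(T) ≥ 2 (CP rank is at least every unfolding rank, though it can be larger).
Upper bound: with S_k = T[:,:,k], the two rank-1 terms a₁b₁ᵀ, a₂b₂ᵀ are the rank-1 members of the pencil x·S₁ + y·S₂.
The 2×2 minor of x·S₁ + y·S₂ on rows {1,2}, columns {1,2} is −45·x² − 75·xy − 30·y² = (-15)·(3·x + 2·y)(x + y), vanishing at (x:y) = (2:-3) and (1:-1).
M₁ = 2·S₁ − 3·S₂ = [[9, 9, 9], [3, 3, 3]] = 3·(3, 1)(1, 1, 1)ᵀ and M₂ = S₁ − S₂ = [[-6, 4, -2], [-3, 2, -1]] = −(2, 1)(3, -2, 1)ᵀ, so take a₁ = (3, 1), b₁ = (1, 1, 1), a₂ = (2, 1), b₂ = (3, -2, 1).
Each slice is an integer combination of E₁ = a₁b₁ᵀ and E₂ = a₂b₂ᵀ: S₁ = −3·E₁ − 3·E₂, S₂ = −3·E₁ − 2·E₂, S₃ = 3·E₁ + E₂; reading off coefficients, c₁ = (-3, -3, 3) and c₂ = (-3, -2, 1).
Hence T = (3, 1) ⊗ (1, 1, 1) ⊗ (-3, -3, 3) + (2, 1) ⊗ (3, -2, 1) ⊗ (-3, -2, 1), so rank(T) ≤ 2.
These bounds meet, so rank(T) = 2.

2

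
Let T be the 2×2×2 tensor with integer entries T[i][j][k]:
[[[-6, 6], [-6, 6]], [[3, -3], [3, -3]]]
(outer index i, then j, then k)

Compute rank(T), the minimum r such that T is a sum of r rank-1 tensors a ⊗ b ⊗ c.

1

Lower bound: T ≠ 0 (e.g. T[0,0,0] = -6), so rank(T) ≥ 1.
Upper bound: if T = a ⊗ b ⊗ c then every fibre of T is a multiple of the corresponding factor, so read the factors off the fibres through the nonzero entry T[0,0,0] = -6.
The mode-1 fibre T[:,0,0] = [-6, 3] gives a = [2, -1] (primitive direction); the mode-2 fibre T[0,:,0] = [-6, -6] gives b = [1, 1]; then c[k] = T[0,0,k] / (a[0]·b[0]) = [-6, 6] / 2 = [-3, 3].
Expanding [2, -1] ⊗ [1, 1] ⊗ [-3, 3] reproduces all 8 entries of T, so T = [2, -1] ⊗ [1, 1] ⊗ [-3, 3] and rank(T) ≤ 1.
These bounds meet, so rank(T) = 1.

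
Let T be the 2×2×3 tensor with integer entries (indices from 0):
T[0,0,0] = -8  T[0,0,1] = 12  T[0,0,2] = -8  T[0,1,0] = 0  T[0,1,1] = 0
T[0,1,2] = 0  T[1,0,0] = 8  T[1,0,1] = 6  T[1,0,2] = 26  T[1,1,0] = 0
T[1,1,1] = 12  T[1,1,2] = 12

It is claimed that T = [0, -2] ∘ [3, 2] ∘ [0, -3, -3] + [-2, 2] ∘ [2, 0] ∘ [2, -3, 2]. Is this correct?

Reconstruct entrywise from the claimed factors. For example, T[1,0,0] = 8 and Σₗ aₗ[1]bₗ[0]cₗ[0] = (-2)·(3)·(0) + (2)·(2)·(2) = 8; checking all 12 entries, every one matches. The claim holds.

Yes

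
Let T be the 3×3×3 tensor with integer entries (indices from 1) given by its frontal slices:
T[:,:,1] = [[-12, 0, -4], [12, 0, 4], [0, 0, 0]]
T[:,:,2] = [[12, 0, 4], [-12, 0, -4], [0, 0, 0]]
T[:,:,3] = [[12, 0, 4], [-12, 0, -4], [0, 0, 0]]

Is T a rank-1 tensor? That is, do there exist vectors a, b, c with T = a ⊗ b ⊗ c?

Yes

If T = a ⊗ b ⊗ c then every fibre of T is a multiple of the corresponding factor, so read the factors off the fibres through the nonzero entry T[1,1,1] = -12.
The mode-1 fibre T[:,1,1] = [-12, 12, 0] gives a = [1, -1, 0] (primitive direction); the mode-2 fibre T[1,:,1] = [-12, 0, -4] gives b = [3, 0, 1]; then c[k] = T[1,1,k] / (a[1]·b[1]) = [-12, 12, 12] / 3 = [-4, 4, 4].
Expanding [1, -1, 0] ⊗ [3, 0, 1] ⊗ [-4, 4, 4] reproduces all 27 entries of T, so T = [1, -1, 0] ⊗ [3, 0, 1] ⊗ [-4, 4, 4] and rank(T) ≤ 1.
Equivalently every frontal slice T[:,:,k] is c[k] times the rank-1 matrix [1, -1, 0] ⊗ [3, 0, 1]. So T has rank 1 (it is nonzero).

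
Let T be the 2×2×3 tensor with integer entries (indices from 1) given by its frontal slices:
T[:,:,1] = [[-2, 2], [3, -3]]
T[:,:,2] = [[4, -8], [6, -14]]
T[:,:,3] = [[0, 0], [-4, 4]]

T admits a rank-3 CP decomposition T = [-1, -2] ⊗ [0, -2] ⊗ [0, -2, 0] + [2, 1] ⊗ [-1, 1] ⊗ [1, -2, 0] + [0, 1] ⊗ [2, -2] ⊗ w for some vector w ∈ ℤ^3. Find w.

Subtract the known terms from T to get the rank-1 residual R = [0, 1] ⊗ [2, -2] ⊗ w, so R[i,j,k] = a[i]·b[j]·w[k]. Pick indices with nonzero a[2]·b[1] = (1)·(2) = 2. Only the fibre through (2,1,·) is needed: R[2,1,:] = T[2,1,:] − Σₗ aₗ[2]bₗ[1]cₗ = [3, 6, -4] − (-2)·(0)·[0, -2, 0] − (1)·(-1)·[1, -2, 0] = [4, 4, -4]. Then w[k] = R[2,1,k] / 2 for each k, giving w = [4, 4, -4] / 2 = [2, 2, -2].

w = [2, 2, -2]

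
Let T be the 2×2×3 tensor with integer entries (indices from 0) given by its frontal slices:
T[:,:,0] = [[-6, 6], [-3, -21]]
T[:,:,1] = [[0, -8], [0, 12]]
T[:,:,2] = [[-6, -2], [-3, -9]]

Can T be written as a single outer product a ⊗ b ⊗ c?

The mode-1 unfolding of T (rows indexed by i, columns by (j,k) = (0,0), (0,1), (0,2), (1,0), (1,1), (1,2)) is [[-6, 0, -6, 6, -8, -2], [-3, 0, -3, -21, 12, -9]].
There the 2×2 minor on rows i ∈ {0, 1}, columns (j,k) ∈ {(0,0), (1,0)} is det [[-6, 6], [-3, -21]] = 144 ≠ 0, so this unfolding has rank ≥ 2; CP rank is at least every unfolding rank, so rank(T) ≥ 2.
In particular rank(T) ≥ 2 > 1, so T is not rank-1.

No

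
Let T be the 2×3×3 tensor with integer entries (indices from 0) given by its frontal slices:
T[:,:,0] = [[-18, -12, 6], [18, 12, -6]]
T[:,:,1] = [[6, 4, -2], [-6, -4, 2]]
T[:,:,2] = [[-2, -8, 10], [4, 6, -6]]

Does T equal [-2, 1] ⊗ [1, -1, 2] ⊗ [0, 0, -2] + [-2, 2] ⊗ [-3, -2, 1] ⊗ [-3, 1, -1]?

Yes

Reconstruct entrywise from the claimed factors. For example, T[0,2,0] = 6 and Σₗ aₗ[0]bₗ[2]cₗ[0] = (-2)·(2)·(0) + (-2)·(1)·(-3) = 6; checking all 18 entries, every one matches. The claim holds.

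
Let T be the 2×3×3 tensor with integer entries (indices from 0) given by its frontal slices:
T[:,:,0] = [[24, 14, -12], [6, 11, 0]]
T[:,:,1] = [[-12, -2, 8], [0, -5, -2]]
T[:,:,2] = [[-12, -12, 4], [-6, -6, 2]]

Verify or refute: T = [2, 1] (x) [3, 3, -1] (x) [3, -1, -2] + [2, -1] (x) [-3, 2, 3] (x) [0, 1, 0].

Reconstruct entry (0,0,0) from the claimed factors: Σₗ aₗ[0]bₗ[0]cₗ[0] = (2)·(3)·(3) + (2)·(-3)·(0) = 18, but T[0,0,0] = 24. The claim is false.

No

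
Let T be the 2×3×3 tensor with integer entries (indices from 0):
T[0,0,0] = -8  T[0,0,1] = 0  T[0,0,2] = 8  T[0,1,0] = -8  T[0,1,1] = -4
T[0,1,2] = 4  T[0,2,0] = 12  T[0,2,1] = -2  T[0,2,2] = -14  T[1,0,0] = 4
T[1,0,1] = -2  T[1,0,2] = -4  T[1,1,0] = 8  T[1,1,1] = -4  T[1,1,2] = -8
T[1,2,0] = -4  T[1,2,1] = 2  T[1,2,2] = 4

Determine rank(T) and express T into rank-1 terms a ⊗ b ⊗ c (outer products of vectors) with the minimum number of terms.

Lower bound: the mode-3 unfolding of T (rows indexed by k, columns by (i,j) = (0,0), (0,1), (0,2), (1,0), (1,1), (1,2)) is [[-8, -8, 12, 4, 8, -4], [0, -4, -2, -2, -4, 2], [8, 4, -14, -4, -8, 4]].
There the 3×3 minor on rows k ∈ {0, 1, 2}, columns (i,j) ∈ {(0,0), (0,1), (1,0)} is det [[-8, -8, 4], [0, -4, -2], [8, 4, -4]] = 64 ≠ 0, so this unfolding has rank ≥ 3; CP rank is at least every unfolding rank, so rank(T) ≥ 3. (Unfolding ranks only ever bound the CP rank from below — rank(T) can be strictly larger than all of them — so the matching upper bound has to come from an explicit 3-term decomposition.)
Upper bound: T is a sum of 3 rank-1 terms, T = [1, -1] ⊗ [1, 2, -1] ⊗ [-4, 2, 4] + [1, 0] ⊗ [0, 2, 1] ⊗ [0, -4, -2] + [1, 0] ⊗ [1, 0, -2] ⊗ [-4, -2, 4] (one valid choice — decompositions are not unique — normalised so each a, b is primitive with positive first nonzero entry; check it by expanding all entries), so rank(T) ≤ 3.
These bounds meet, so rank(T) = 3.
Check entry T[0,2,1] = -2: (1)·(-1)·(2) + (1)·(1)·(-4) + (1)·(-2)·(-2) = -2.

rank(T) = 3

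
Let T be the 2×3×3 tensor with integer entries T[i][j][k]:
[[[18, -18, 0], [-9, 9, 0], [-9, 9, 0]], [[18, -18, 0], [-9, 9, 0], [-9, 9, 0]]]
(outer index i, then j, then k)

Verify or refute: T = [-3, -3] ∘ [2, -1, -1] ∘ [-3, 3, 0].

Yes

Reconstruct entrywise from the claimed factors. For example, T[1,2,1] = 9 and Σₗ aₗ[1]bₗ[2]cₗ[1] = (-3)·(-1)·(3) = 9; checking all 18 entries, every one matches. The claim holds.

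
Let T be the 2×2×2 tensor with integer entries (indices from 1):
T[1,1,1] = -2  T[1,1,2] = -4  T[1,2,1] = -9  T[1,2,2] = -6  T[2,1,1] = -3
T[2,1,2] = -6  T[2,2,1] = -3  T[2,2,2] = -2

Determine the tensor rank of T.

2

Lower bound: the mode-3 unfolding of T (rows indexed by k, columns by (i,j) = (1,1), (1,2), (2,1), (2,2)) is [[-2, -9, -3, -3], [-4, -6, -6, -2]].
There the 2×2 minor on rows k ∈ {1, 2}, columns (i,j) ∈ {(1,1), (1,2)} is det [[-2, -9], [-4, -6]] = -24 ≠ 0, so this unfolding has rank ≥ 2; CP rank is at least every unfolding rank, so rank(T) ≥ 2. (Flattening ranks never certify an upper bound on CP rank; for that we must actually write T with 2 rank-1 terms.)
Upper bound — finding two terms. Write S_k = T[:,:,k] for the frontal slices: S₁ = [[-2, -9], [-3, -3]], S₂ = [[-4, -6], [-6, -2]].
If T = a₁ ⊗ b₁ ⊗ c₁ + a₂ ⊗ b₂ ⊗ c₂ then each S_k = c₁[k]·a₁b₁ᵀ + c₂[k]·a₂b₂ᵀ. S₁ and S₂ are linearly independent, so a₁b₁ᵀ and a₂b₂ᵀ must span the same plane of matrices: they are the rank-1 matrices of the form x·S₁ + y·S₂.
det(x·S₁ + y·S₂) is −21·x² − 56·xy − 28·y² = (-7)·(x + 2·y)(3·x + 2·y), vanishing at (x:y) = (2:-1) and (2:-3).
M₁ = 2·S₁ − S₂ = [[0, -12], [0, -4]] = (-4)·[3, 1][0, 1]ᵀ and M₂ = 2·S₁ − 3·S₂ = [[8, 0], [12, 0]] = 4·[2, 3][1, 0]ᵀ, so take a₁ = [3, 1], b₁ = [0, 1], a₂ = [2, 3], b₂ = [1, 0].
Each slice is an integer combination of E₁ = a₁b₁ᵀ and E₂ = a₂b₂ᵀ: S₁ = −3·E₁ − E₂, S₂ = −2·E₁ − 2·E₂; reading off coefficients, c₁ = [-3, -2] and c₂ = [-1, -2].
Hence T = [3, 1] ⊗ [0, 1] ⊗ [-3, -2] + [2, 3] ⊗ [1, 0] ⊗ [-1, -2], so rank(T) ≤ 2.
These bounds meet, so rank(T) = 2.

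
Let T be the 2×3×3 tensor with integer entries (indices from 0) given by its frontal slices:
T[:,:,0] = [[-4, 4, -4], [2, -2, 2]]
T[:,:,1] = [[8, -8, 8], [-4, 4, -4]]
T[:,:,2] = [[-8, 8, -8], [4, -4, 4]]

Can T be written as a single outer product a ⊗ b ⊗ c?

Yes

If T = a ⊗ b ⊗ c then every fibre of T is a multiple of the corresponding factor, so read the factors off the fibres through the nonzero entry T[0,0,0] = -4.
The mode-1 fibre T[:,0,0] = [-4, 2] gives a = [2, -1] (primitive direction); the mode-2 fibre T[0,:,0] = [-4, 4, -4] gives b = [1, -1, 1]; then c[k] = T[0,0,k] / (a[0]·b[0]) = [-4, 8, -8] / 2 = [-2, 4, -4].
Expanding [2, -1] ⊗ [1, -1, 1] ⊗ [-2, 4, -4] reproduces all 18 entries of T, so T = [2, -1] ⊗ [1, -1, 1] ⊗ [-2, 4, -4] and rank(T) ≤ 1.
Equivalently every frontal slice T[:,:,k] is c[k] times the rank-1 matrix [2, -1] ⊗ [1, -1, 1]. So T has rank 1 (it is nonzero).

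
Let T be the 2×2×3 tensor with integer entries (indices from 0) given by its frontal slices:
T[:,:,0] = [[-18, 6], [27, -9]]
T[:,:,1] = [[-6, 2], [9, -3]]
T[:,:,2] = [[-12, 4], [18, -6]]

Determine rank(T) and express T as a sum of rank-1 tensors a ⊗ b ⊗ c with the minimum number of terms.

Lower bound: T ≠ 0 (e.g. T[0,0,0] = -18), so rank(T) ≥ 1.
Upper bound: if T = a ⊗ b ⊗ c then every fibre of T is a multiple of the corresponding factor, so read the factors off the fibres through the nonzero entry T[0,0,0] = -18.
The mode-1 fibre T[:,0,0] = [-18, 27] gives a = [2, -3] (primitive direction); the mode-2 fibre T[0,:,0] = [-18, 6] gives b = [3, -1]; then c[k] = T[0,0,k] / (a[0]·b[0]) = [-18, -6, -12] / 6 = [-3, -1, -2].
Expanding [2, -3] ⊗ [3, -1] ⊗ [-3, -1, -2] reproduces all 12 entries of T, so T = [2, -3] ⊗ [3, -1] ⊗ [-3, -1, -2] and rank(T) ≤ 1.
These bounds meet, so rank(T) = 1.
Check entry T[1,1,0] = -9: (-3)·(-1)·(-3) = -9.

rank(T) = 1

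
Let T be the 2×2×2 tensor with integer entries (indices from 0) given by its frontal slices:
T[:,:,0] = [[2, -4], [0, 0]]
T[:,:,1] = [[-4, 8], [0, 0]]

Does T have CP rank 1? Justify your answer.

Yes

If T = a ⊗ b ⊗ c then every fibre of T is a multiple of the corresponding factor, so read the factors off the fibres through the nonzero entry T[0,0,0] = 2.
The mode-1 fibre T[:,0,0] = [2, 0] gives a = [1, 0] (primitive direction); the mode-2 fibre T[0,:,0] = [2, -4] gives b = [1, -2]; then c[k] = T[0,0,k] / (a[0]·b[0]) = [2, -4] / 1 = [2, -4].
Expanding [1, 0] ⊗ [1, -2] ⊗ [2, -4] reproduces all 8 entries of T, so T = [1, 0] ⊗ [1, -2] ⊗ [2, -4] and rank(T) ≤ 1.
Equivalently every frontal slice T[:,:,k] is c[k] times the rank-1 matrix [1, 0] ⊗ [1, -2]. So T has rank 1 (it is nonzero).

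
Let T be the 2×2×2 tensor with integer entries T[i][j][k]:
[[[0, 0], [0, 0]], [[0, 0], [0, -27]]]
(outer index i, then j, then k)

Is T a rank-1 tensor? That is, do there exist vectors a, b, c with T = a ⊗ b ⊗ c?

The mode-1 fibre T[:,1,1] = [0, -27] gives a = [0, 1] (primitive direction); the mode-2 fibre T[1,:,1] = [0, -27] gives b = [0, 1]; then c[k] = T[1,1,k] / (a[1]·b[1]) = [0, -27] / 1 = [0, -27].
Expanding [0, 1] ⊗ [0, 1] ⊗ [0, -27] reproduces all 8 entries of T, so T = [0, 1] ⊗ [0, 1] ⊗ [0, -27] and rank(T) ≤ 1.
Equivalently every frontal slice T[:,:,k] is c[k] times the rank-1 matrix [0, 1] ⊗ [0, 1]. So T has rank 1 (it is nonzero).

Yes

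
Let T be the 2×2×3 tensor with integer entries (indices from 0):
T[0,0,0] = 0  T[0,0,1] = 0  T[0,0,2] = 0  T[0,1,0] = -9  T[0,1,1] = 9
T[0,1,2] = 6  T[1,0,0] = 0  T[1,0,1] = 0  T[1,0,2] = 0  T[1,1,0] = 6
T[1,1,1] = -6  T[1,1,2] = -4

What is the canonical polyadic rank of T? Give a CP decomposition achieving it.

rank(T) = 1

Lower bound: T ≠ 0 (e.g. T[0,1,0] = -9), so rank(T) ≥ 1.
Upper bound: if T = a ⊗ b ⊗ c then every fibre of T is a multiple of the corresponding factor, so read the factors off the fibres through the nonzero entry T[0,1,0] = -9.
The mode-1 fibre T[:,1,0] = [-9, 6] gives a = [3, -2] (primitive direction); the mode-2 fibre T[0,:,0] = [0, -9] gives b = [0, 1]; then c[k] = T[0,1,k] / (a[0]·b[1]) = [-9, 9, 6] / 3 = [-3, 3, 2].
Expanding [3, -2] ⊗ [0, 1] ⊗ [-3, 3, 2] reproduces all 12 entries of T, so T = [3, -2] ⊗ [0, 1] ⊗ [-3, 3, 2] and rank(T) ≤ 1.
These bounds meet, so rank(T) = 1.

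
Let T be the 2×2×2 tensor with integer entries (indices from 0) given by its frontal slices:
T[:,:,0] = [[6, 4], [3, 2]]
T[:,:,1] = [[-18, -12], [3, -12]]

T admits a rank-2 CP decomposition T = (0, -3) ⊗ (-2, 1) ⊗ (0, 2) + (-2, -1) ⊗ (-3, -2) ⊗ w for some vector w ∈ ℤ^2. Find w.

w = (1, -3)

Subtract the known terms from T to get the rank-1 residual R = (-2, -1) ⊗ (-3, -2) ⊗ w, so R[i,j,k] = a[i]·b[j]·w[k]. Pick indices with nonzero a[0]·b[0] = (-2)·(-3) = 6. Only the fibre through (0,0,·) is needed: R[0,0,:] = T[0,0,:] − Σₗ aₗ[0]bₗ[0]cₗ = [6, -18] − (0)·(-2)·(0, 2) = [6, -18]. Then w[k] = R[0,0,k] / 6 for each k, giving w = [6, -18] / 6 = (1, -3).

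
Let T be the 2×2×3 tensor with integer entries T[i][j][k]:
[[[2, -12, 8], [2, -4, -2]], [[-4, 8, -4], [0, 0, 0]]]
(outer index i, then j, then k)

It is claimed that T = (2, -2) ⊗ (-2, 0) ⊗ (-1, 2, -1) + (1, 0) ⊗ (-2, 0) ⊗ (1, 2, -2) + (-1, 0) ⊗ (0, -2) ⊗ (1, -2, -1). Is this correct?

Reconstruct entrywise from the claimed factors. For example, T[1,1,1] = 0 and Σₗ aₗ[1]bₗ[1]cₗ[1] = (-2)·(0)·(2) + (0)·(0)·(2) + (0)·(-2)·(-2) = 0; checking all 12 entries, every one matches. The claim holds.

Yes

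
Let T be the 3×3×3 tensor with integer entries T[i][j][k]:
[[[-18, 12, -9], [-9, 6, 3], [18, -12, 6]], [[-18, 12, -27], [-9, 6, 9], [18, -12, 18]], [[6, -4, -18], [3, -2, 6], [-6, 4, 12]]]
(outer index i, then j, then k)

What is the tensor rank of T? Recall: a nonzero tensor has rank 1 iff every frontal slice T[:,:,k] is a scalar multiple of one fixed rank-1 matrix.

Lower bound: the mode-1 unfolding of T (rows indexed by i, columns by (j,k) = (0,0), (0,1), (0,2), (1,0), (1,1), (1,2), (2,0), (2,1), (2,2)) is [[-18, 12, -9, -9, 6, 3, 18, -12, 6], [-18, 12, -27, -9, 6, 9, 18, -12, 18], [6, -4, -18, 3, -2, 6, -6, 4, 12]].
There the 2×2 minor on rows i ∈ {0, 1}, columns (j,k) ∈ {(0,0), (0,2)} is det [[-18, -9], [-18, -27]] = 324 ≠ 0, so this unfolding has rank ≥ 2; CP rank is at least every unfolding rank, so rank(T) ≥ 2. (Unfolding ranks only ever bound the CP rank from below — rank(T) can be strictly larger than all of them — so the matching upper bound has to come from an explicit 2-term decomposition.)
Upper bound — finding two terms. Write S_k = T[:,:,k] for the frontal slices: S₀ = [[-18, -9, 18], [-18, -9, 18], [6, 3, -6]], S₁ = [[12, 6, -12], [12, 6, -12], [-4, -2, 4]], S₂ = [[-9, 3, 6], [-27, 9, 18], [-18, 6, 12]].
If T = a₁ ⊗ b₁ ⊗ c₁ + a₂ ⊗ b₂ ⊗ c₂ then each S_k = c₁[k]·a₁b₁ᵀ + c₂[k]·a₂b₂ᵀ. S₀ and S₂ are linearly independent, so a₁b₁ᵀ and a₂b₂ᵀ must span the same plane of matrices: they are the rank-1 matrices of the form x·S₀ + y·S₂.
The 2×2 minor of x·S₀ + y·S₂ on rows {0,1}, columns {0,1} is −270·xy = (-270)·(y)(x), vanishing at (x:y) = (1:0) and (0:1).
M₁ = S₀ = [[-18, -9, 18], [-18, -9, 18], [6, 3, -6]] = (-3)·[3, 3, -1][2, 1, -2]ᵀ and M₂ = S₂ = [[-9, 3, 6], [-27, 9, 18], [-18, 6, 12]] = (-3)·[1, 3, 2][3, -1, -2]ᵀ, so take a₁ = [3, 3, -1], b₁ = [2, 1, -2], a₂ = [1, 3, 2], b₂ = [3, -1, -2].
Each slice is an integer combination of E₁ = a₁b₁ᵀ and E₂ = a₂b₂ᵀ: S₀ = −3·E₁, S₁ = 2·E₁, S₂ = −3·E₂; reading off coefficients, c₁ = [-3, 2, 0] and c₂ = [0, 0, -3].
Hence T = [3, 3, -1] ⊗ [2, 1, -2] ⊗ [-3, 2, 0] + [1, 3, 2] ⊗ [3, -1, -2] ⊗ [0, 0, -3], so rank(T) ≤ 2.
These bounds meet, so rank(T) = 2.
Check entry T[2,1,2] = 6: (-1)·(1)·(0) + (2)·(-1)·(-3) = 6.

2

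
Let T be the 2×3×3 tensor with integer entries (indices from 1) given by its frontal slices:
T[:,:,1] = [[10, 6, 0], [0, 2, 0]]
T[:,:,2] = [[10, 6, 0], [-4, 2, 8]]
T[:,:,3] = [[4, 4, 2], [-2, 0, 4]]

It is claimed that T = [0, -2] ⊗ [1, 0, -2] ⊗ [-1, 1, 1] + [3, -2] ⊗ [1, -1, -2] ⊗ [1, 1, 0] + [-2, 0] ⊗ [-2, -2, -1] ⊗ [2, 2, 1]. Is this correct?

No

Reconstruct entry (1,1,1) from the claimed factors: Σₗ aₗ[1]bₗ[1]cₗ[1] = (0)·(1)·(-1) + (3)·(1)·(1) + (-2)·(-2)·(2) = 11, but T[1,1,1] = 10. The claim is false.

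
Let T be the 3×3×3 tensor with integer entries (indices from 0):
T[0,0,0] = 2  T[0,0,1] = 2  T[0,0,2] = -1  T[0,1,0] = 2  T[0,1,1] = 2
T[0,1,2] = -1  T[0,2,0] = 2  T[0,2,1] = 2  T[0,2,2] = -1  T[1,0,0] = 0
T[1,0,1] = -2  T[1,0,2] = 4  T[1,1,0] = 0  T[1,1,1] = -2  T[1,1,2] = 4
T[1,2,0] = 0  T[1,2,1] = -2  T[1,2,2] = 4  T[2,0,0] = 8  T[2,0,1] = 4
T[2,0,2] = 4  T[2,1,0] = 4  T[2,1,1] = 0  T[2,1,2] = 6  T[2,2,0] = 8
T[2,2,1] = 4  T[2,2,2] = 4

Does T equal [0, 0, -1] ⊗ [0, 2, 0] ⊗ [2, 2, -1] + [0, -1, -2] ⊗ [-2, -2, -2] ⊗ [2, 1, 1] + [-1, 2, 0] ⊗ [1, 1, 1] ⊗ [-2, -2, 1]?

Reconstruct entrywise from the claimed factors. For example, T[1,0,1] = -2 and Σₗ aₗ[1]bₗ[0]cₗ[1] = (0)·(0)·(2) + (-1)·(-2)·(1) + (2)·(1)·(-2) = -2; checking all 27 entries, every one matches. The claim holds.

Yes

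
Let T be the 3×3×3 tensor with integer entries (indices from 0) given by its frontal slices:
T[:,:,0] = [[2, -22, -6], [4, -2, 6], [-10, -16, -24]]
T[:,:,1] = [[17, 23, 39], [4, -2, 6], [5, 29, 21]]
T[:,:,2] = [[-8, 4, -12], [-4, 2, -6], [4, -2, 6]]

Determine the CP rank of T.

Lower bound: the mode-1 unfolding of T (rows indexed by i, columns by (j,k) = (0,0), (0,1), (0,2), (1,0), (1,1), (1,2), (2,0), (2,1), (2,2)) is [[2, 17, -8, -22, 23, 4, -6, 39, -12], [4, 4, -4, -2, -2, 2, 6, 6, -6], [-10, 5, 4, -16, 29, -2, -24, 21, 6]].
There the 2×2 minor on rows i ∈ {0, 1}, columns (j,k) ∈ {(0,0), (0,1)} is det [[2, 17], [4, 4]] = -60 ≠ 0, so this unfolding has rank ≥ 2; CP rank is at least every unfolding rank, so rank(T) ≥ 2. (Flattening ranks never certify an upper bound on CP rank; for that we must actually write T with 2 rank-1 terms.)
Upper bound — finding two terms. Write S_k = T[:,:,k] for the frontal slices: S₀ = [[2, -22, -6], [4, -2, 6], [-10, -16, -24]], S₁ = [[17, 23, 39], [4, -2, 6], [5, 29, 21]], S₂ = [[-8, 4, -12], [-4, 2, -6], [4, -2, 6]].
If T = a₁ ⊗ b₁ ⊗ c₁ + a₂ ⊗ b₂ ⊗ c₂ then each S_k = c₁[k]·a₁b₁ᵀ + c₂[k]·a₂b₂ᵀ. S₀ and S₁ are linearly independent, so a₁b₁ᵀ and a₂b₂ᵀ must span the same plane of matrices: they are the rank-1 matrices of the form x·S₀ + y·S₁.
The 2×2 minor of x·S₀ + y·S₁ on rows {0,1}, columns {0,1} is 84·x² − 42·xy − 126·y² = 42·(2·x − 3·y)(x + y), vanishing at (x:y) = (3:2) and (1:-1).
M₁ = 3·S₀ + 2·S₁ = [[40, -20, 60], [20, -10, 30], [-20, 10, -30]] = 10·(2, 1, -1)(2, -1, 3)ᵀ and M₂ = S₀ − S₁ = [[-15, -45, -45], [0, 0, 0], [-15, -45, -45]] = (-15)·(1, 0, 1)(1, 3, 3)ᵀ, so take a₁ = (2, 1, -1), b₁ = (2, -1, 3), a₂ = (1, 0, 1), b₂ = (1, 3, 3).
Each slice is an integer combination of E₁ = a₁b₁ᵀ and E₂ = a₂b₂ᵀ: S₀ = 2·E₁ − 6·E₂, S₁ = 2·E₁ + 9·E₂, S₂ = −2·E₁; reading off coefficients, c₁ = (2, 2, -2) and c₂ = (-6, 9, 0).
Hence T = (2, 1, -1) ⊗ (2, -1, 3) ⊗ (2, 2, -2) + (1, 0, 1) ⊗ (1, 3, 3) ⊗ (-6, 9, 0), so rank(T) ≤ 2.
These bounds meet, so rank(T) = 2.
Check entry T[2,1,1] = 29: (-1)·(-1)·(2) + (1)·(3)·(9) = 29.

2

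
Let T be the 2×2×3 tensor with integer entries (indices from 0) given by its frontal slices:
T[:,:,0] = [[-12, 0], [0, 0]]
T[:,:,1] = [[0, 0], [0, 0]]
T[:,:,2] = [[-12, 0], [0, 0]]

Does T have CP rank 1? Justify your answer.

If T = a ⊗ b ⊗ c then every fibre of T is a multiple of the corresponding factor, so read the factors off the fibres through the nonzero entry T[0,0,0] = -12.
The mode-1 fibre T[:,0,0] = [-12, 0] gives a = (1, 0) (primitive direction); the mode-2 fibre T[0,:,0] = [-12, 0] gives b = (1, 0); then c[k] = T[0,0,k] / (a[0]·b[0]) = [-12, 0, -12] / 1 = (-12, 0, -12).
Expanding (1, 0) ⊗ (1, 0) ⊗ (-12, 0, -12) reproduces all 12 entries of T, so T = (1, 0) ⊗ (1, 0) ⊗ (-12, 0, -12) and rank(T) ≤ 1.
Equivalently every frontal slice T[:,:,k] is c[k] times the rank-1 matrix (1, 0) ⊗ (1, 0). So T has rank 1 (it is nonzero).

Yes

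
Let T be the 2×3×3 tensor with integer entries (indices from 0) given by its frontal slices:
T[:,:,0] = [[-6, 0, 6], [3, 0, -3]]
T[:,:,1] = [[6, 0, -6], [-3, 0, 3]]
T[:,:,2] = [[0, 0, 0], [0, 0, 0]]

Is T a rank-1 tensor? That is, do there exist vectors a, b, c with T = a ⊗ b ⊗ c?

If T = a ⊗ b ⊗ c then every fibre of T is a multiple of the corresponding factor, so read the factors off the fibres through the nonzero entry T[0,0,0] = -6.
The mode-1 fibre T[:,0,0] = [-6, 3] gives a = [2, -1] (primitive direction); the mode-2 fibre T[0,:,0] = [-6, 0, 6] gives b = [1, 0, -1]; then c[k] = T[0,0,k] / (a[0]·b[0]) = [-6, 6, 0] / 2 = [-3, 3, 0].
Expanding [2, -1] ⊗ [1, 0, -1] ⊗ [-3, 3, 0] reproduces all 18 entries of T, so T = [2, -1] ⊗ [1, 0, -1] ⊗ [-3, 3, 0] and rank(T) ≤ 1.
Equivalently every frontal slice T[:,:,k] is c[k] times the rank-1 matrix [2, -1] ⊗ [1, 0, -1]. So T has rank 1 (it is nonzero).

Yes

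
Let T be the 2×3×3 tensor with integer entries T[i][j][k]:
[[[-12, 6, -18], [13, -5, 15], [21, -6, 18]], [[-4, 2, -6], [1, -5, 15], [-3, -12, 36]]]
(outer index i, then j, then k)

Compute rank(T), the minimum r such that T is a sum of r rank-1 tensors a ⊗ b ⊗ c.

Lower bound: the mode-3 unfolding of T (rows indexed by k, columns by (i,j) = (0,0), (0,1), (0,2), (1,0), (1,1), (1,2)) is [[-12, 13, 21, -4, 1, -3], [6, -5, -6, 2, -5, -12], [-18, 15, 18, -6, 15, 36]].
There the 2×2 minor on rows k ∈ {0, 1}, columns (i,j) ∈ {(0,0), (0,1)} is det [[-12, 13], [6, -5]] = -18 ≠ 0, so this unfolding has rank ≥ 2; CP rank is at least every unfolding rank, so rank(T) ≥ 2. (Flattening ranks never certify an upper bound on CP rank; for that we must actually write T with 2 rank-1 terms.)
Upper bound — finding two terms. Write S_k = T[:,:,k] for the frontal slices: S₀ = [[-12, 13, 21], [-4, 1, -3]], S₁ = [[6, -5, -6], [2, -5, -12]], S₂ = [[-18, 15, 18], [-6, 15, 36]].
If T = a₁ ⊗ b₁ ⊗ c₁ + a₂ ⊗ b₂ ⊗ c₂ then each S_k = c₁[k]·a₁b₁ᵀ + c₂[k]·a₂b₂ᵀ. S₀ and S₁ are linearly independent, so a₁b₁ᵀ and a₂b₂ᵀ must span the same plane of matrices: they are the rank-1 matrices of the form x·S₀ + y·S₁.
The 2×2 minor of x·S₀ + y·S₁ on rows {0,1}, columns {0,1} is 40·x² + 20·xy − 20·y² = 20·(2·x − y)(x + y), vanishing at (x:y) = (1:2) and (1:-1).
M₁ = S₀ + 2·S₁ = [[0, 3, 9], [0, -9, -27]] = 3·[1, -3][0, 1, 3]ᵀ and M₂ = S₀ − S₁ = [[-18, 18, 27], [-6, 6, 9]] = (-3)·[3, 1][2, -2, -3]ᵀ, so take a₁ = [1, -3], b₁ = [0, 1, 3], a₂ = [3, 1], b₂ = [2, -2, -3].
Each slice is an integer combination of E₁ = a₁b₁ᵀ and E₂ = a₂b₂ᵀ: S₀ = E₁ − 2·E₂, S₁ = E₁ + E₂, S₂ = −3·E₁ − 3·E₂; reading off coefficients, c₁ = [1, 1, -3] and c₂ = [-2, 1, -3].
Hence T = [1, -3] ⊗ [0, 1, 3] ⊗ [1, 1, -3] + [3, 1] ⊗ [2, -2, -3] ⊗ [-2, 1, -3], so rank(T) ≤ 2.
These bounds meet, so rank(T) = 2.

2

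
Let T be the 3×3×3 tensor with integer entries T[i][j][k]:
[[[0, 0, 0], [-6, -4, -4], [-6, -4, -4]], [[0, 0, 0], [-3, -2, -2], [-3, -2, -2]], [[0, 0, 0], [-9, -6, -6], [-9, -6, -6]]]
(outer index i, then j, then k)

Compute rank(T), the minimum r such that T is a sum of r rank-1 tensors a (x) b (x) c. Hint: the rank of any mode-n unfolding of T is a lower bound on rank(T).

1

Lower bound: T ≠ 0 (e.g. T[0,1,0] = -6), so rank(T) ≥ 1.
Upper bound: if T = a (x) b (x) c then every fibre of T is a multiple of the corresponding factor, so read the factors off the fibres through the nonzero entry T[0,1,0] = -6.
The mode-1 fibre T[:,1,0] = [-6, -3, -9] gives a = [2, 1, 3] (primitive direction); the mode-2 fibre T[0,:,0] = [0, -6, -6] gives b = [0, 1, 1]; then c[k] = T[0,1,k] / (a[0]·b[1]) = [-6, -4, -4] / 2 = [-3, -2, -2].
Expanding [2, 1, 3] (x) [0, 1, 1] (x) [-3, -2, -2] reproduces all 27 entries of T, so T = [2, 1, 3] (x) [0, 1, 1] (x) [-3, -2, -2] and rank(T) ≤ 1.
These bounds meet, so rank(T) = 1.
Check entry T[2,0,0] = 0: (3)·(0)·(-3) = 0.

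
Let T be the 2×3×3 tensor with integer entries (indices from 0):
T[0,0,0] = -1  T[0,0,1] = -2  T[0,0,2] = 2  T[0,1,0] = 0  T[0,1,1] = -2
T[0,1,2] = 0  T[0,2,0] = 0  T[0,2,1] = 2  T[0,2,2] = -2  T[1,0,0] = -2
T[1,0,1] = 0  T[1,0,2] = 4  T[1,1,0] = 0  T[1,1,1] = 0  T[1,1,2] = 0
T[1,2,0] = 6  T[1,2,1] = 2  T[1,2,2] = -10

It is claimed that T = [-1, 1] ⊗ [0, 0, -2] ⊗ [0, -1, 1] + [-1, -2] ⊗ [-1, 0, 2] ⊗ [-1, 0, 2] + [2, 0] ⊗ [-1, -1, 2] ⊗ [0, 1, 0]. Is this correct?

Reconstruct entry (0,2,0) from the claimed factors: Σₗ aₗ[0]bₗ[2]cₗ[0] = (-1)·(-2)·(0) + (-1)·(2)·(-1) + (2)·(2)·(0) = 2, but T[0,2,0] = 0. The claim is false.

No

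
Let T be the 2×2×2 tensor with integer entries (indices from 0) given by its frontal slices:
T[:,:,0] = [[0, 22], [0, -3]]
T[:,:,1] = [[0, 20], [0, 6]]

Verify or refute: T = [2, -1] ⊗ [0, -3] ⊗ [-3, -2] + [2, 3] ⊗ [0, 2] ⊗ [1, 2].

Yes

Reconstruct entrywise from the claimed factors. For example, T[0,1,1] = 20 and Σₗ aₗ[0]bₗ[1]cₗ[1] = (2)·(-3)·(-2) + (2)·(2)·(2) = 20; checking all 8 entries, every one matches. The claim holds.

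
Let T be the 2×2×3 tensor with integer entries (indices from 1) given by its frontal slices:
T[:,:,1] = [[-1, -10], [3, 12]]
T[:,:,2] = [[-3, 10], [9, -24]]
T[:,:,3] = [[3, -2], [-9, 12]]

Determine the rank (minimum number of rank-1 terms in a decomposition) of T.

Lower bound: the mode-2 unfolding of T (rows indexed by j, columns by (i,k) = (1,1), (1,2), (1,3), (2,1), (2,2), (2,3)) is [[-1, -3, 3, 3, 9, -9], [-10, 10, -2, 12, -24, 12]].
There the 2×2 minor on rows j ∈ {1, 2}, columns (i,k) ∈ {(1,1), (1,2)} is det [[-1, -3], [-10, 10]] = -40 ≠ 0, so this unfolding has rank ≥ 2; CP rank is at least every unfolding rank, so rank(T) ≥ 2. (This is only a lower bound: in general the CP rank may exceed every unfolding rank, so we still need to exhibit 2 rank-1 terms summing to T.)
Upper bound — finding two terms. Write S_k = T[:,:,k] for the frontal slices: S₁ = [[-1, -10], [3, 12]], S₂ = [[-3, 10], [9, -24]], S₃ = [[3, -2], [-9, 12]].
If T = a₁ ⊗ b₁ ⊗ c₁ + a₂ ⊗ b₂ ⊗ c₂ then each S_k = c₁[k]·a₁b₁ᵀ + c₂[k]·a₂b₂ᵀ. S₁ and S₂ are linearly independent, so a₁b₁ᵀ and a₂b₂ᵀ must span the same plane of matrices: they are the rank-1 matrices of the form x·S₁ + y·S₂.
det(x·S₁ + y·S₂) is 18·x² + 48·xy − 18·y² = 6·(x + 3·y)(3·x − y), vanishing at (x:y) = (3:-1) and (1:3).
M₁ = 3·S₁ − S₂ = [[0, -40], [0, 60]] = (-20)·[2, -3][0, 1]ᵀ and M₂ = S₁ + 3·S₂ = [[-10, 20], [30, -60]] = (-10)·[1, -3][1, -2]ᵀ, so take a₁ = [2, -3], b₁ = [0, 1], a₂ = [1, -3], b₂ = [1, -2].
Each slice is an integer combination of E₁ = a₁b₁ᵀ and E₂ = a₂b₂ᵀ: S₁ = −6·E₁ − E₂, S₂ = 2·E₁ − 3·E₂, S₃ = 2·E₁ + 3·E₂; reading off coefficients, c₁ = [-6, 2, 2] and c₂ = [-1, -3, 3].
Hence T = [2, -3] ⊗ [0, 1] ⊗ [-6, 2, 2] + [1, -3] ⊗ [1, -2] ⊗ [-1, -3, 3], so rank(T) ≤ 2.
These bounds meet, so rank(T) = 2.

2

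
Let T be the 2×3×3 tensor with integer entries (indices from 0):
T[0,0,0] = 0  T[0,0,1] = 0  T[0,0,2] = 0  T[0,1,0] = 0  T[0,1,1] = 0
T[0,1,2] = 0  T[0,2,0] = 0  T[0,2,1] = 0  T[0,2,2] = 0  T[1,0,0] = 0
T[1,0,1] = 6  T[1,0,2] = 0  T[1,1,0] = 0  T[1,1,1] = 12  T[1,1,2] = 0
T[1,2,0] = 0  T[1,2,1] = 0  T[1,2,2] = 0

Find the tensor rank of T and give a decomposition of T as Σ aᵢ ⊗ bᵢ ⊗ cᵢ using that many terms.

Lower bound: T ≠ 0 (e.g. T[1,0,1] = 6), so rank(T) ≥ 1.
Upper bound: if T = a ⊗ b ⊗ c then every fibre of T is a multiple of the corresponding factor, so read the factors off the fibres through the nonzero entry T[1,0,1] = 6.
The mode-1 fibre T[:,0,1] = [0, 6] gives a = [0, 1] (primitive direction); the mode-2 fibre T[1,:,1] = [6, 12, 0] gives b = [1, 2, 0]; then c[k] = T[1,0,k] / (a[1]·b[0]) = [0, 6, 0] / 1 = [0, 6, 0].
Expanding [0, 1] ⊗ [1, 2, 0] ⊗ [0, 6, 0] reproduces all 18 entries of T, so T = [0, 1] ⊗ [1, 2, 0] ⊗ [0, 6, 0] and rank(T) ≤ 1.
These bounds meet, so rank(T) = 1.

rank(T) = 1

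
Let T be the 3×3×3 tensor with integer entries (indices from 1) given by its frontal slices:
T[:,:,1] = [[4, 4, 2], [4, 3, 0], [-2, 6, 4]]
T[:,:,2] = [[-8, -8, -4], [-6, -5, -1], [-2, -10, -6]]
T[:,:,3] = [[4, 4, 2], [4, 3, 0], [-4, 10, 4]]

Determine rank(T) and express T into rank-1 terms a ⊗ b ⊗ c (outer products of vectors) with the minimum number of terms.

rank(T) = 3

Lower bound: the mode-3 unfolding of T (rows indexed by k, columns by (i,j) = (1,1), (1,2), (1,3), (2,1), (2,2), (2,3), (3,1), (3,2), (3,3)) is [[4, 4, 2, 4, 3, 0, -2, 6, 4], [-8, -8, -4, -6, -5, -1, -2, -10, -6], [4, 4, 2, 4, 3, 0, -4, 10, 4]].
There the 3×3 minor on rows k ∈ {1, 2, 3}, columns (i,j) ∈ {(1,1), (2,1), (3,1)} is det [[4, 4, -2], [-8, -6, -2], [4, 4, -4]] = -16 ≠ 0, so this unfolding has rank ≥ 3; CP rank is at least every unfolding rank, so rank(T) ≥ 3. (Unfolding ranks only ever bound the CP rank from below — rank(T) can be strictly larger than all of them — so the matching upper bound has to come from an explicit 3-term decomposition.)
Upper bound: T is a sum of 3 rank-1 terms, T = [0, 0, 1] ⊗ [1, -2, 0] ⊗ [-2, 2, -4] + [0, 1, -2] ⊗ [2, 1, -1] ⊗ [1, -1, 1] + [2, 1, 2] ⊗ [2, 2, 1] ⊗ [1, -2, 1] (written with every a and b primitive with positive leading entry and the scale carried by c; CP decompositions are not unique, and this one is verified by expanding entrywise), so rank(T) ≤ 3.
These bounds meet, so rank(T) = 3.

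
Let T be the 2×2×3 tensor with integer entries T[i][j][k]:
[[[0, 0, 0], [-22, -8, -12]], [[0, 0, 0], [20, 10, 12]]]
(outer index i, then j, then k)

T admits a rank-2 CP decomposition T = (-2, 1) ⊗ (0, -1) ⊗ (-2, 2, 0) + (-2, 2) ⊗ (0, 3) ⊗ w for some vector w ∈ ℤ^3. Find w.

Subtract the known terms from T to get the rank-1 residual R = (-2, 2) ⊗ (0, 3) ⊗ w, so R[i,j,k] = a[i]·b[j]·w[k]. Pick indices with nonzero a[0]·b[1] = (-2)·(3) = -6. Only the fibre through (0,1,·) is needed: R[0,1,:] = T[0,1,:] − Σₗ aₗ[0]bₗ[1]cₗ = [-22, -8, -12] − (-2)·(-1)·(-2, 2, 0) = [-18, -12, -12]. Then w[k] = R[0,1,k] / -6 for each k, giving w = [-18, -12, -12] / -6 = (3, 2, 2).

w = (3, 2, 2)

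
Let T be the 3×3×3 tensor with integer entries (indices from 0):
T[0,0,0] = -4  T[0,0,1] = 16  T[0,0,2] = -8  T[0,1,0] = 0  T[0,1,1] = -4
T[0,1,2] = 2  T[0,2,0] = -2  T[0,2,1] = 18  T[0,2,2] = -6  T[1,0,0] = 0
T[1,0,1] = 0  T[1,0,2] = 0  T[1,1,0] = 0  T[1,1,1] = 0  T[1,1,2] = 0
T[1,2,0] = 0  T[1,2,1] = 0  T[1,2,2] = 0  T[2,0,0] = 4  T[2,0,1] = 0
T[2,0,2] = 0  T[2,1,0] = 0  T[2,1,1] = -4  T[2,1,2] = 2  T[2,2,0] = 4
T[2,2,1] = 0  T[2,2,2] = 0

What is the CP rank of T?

Lower bound: the mode-3 unfolding of T (rows indexed by k, columns by (i,j) = (0,0), (0,1), (0,2), (1,0), (1,1), (1,2), (2,0), (2,1), (2,2)) is [[-4, 0, -2, 0, 0, 0, 4, 0, 4], [16, -4, 18, 0, 0, 0, 0, -4, 0], [-8, 2, -6, 0, 0, 0, 0, 2, 0]].
There the 3×3 minor on rows k ∈ {0, 1, 2}, columns (i,j) ∈ {(0,0), (0,1), (0,2)} is det [[-4, 0, -2], [16, -4, 18], [-8, 2, -6]] = 48 ≠ 0, so this unfolding has rank ≥ 3; CP rank is at least every unfolding rank, so rank(T) ≥ 3. (This is only a lower bound: in general the CP rank may exceed every unfolding rank, so we still need to exhibit 3 rank-1 terms summing to T.)
Upper bound: T is a sum of 3 rank-1 terms, T = [1, 0, -1] ∘ [1, 0, 1] ∘ [-4, 8, -4] + [1, 0, 0] ∘ [0, 0, 1] ∘ [2, 2, 2] + [1, 0, 1] ∘ [2, -1, 2] ∘ [0, 4, -2] (written with every a and b primitive with positive leading entry and the scale carried by c; CP decompositions are not unique, and this one is verified by expanding entrywise), so rank(T) ≤ 3.
These bounds meet, so rank(T) = 3.

3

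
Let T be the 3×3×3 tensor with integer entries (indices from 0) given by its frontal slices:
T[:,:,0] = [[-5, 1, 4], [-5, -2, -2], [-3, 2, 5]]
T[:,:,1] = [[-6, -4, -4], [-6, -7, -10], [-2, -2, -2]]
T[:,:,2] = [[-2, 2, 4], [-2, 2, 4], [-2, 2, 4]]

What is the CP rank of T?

3

Lower bound: the mode-2 unfolding of T (rows indexed by j, columns by (i,k) = (0,0), (0,1), (0,2), (1,0), (1,1), (1,2), (2,0), (2,1), (2,2)) is [[-5, -6, -2, -5, -6, -2, -3, -2, -2], [1, -4, 2, -2, -7, 2, 2, -2, 2], [4, -4, 4, -2, -10, 4, 5, -2, 4]].
There the 3×3 minor on rows j ∈ {0, 1, 2}, columns (i,k) ∈ {(0,0), (0,1), (0,2)} is det [[-5, -6, -2], [1, -4, 2], [4, -4, 4]] = -8 ≠ 0, so this unfolding has rank ≥ 3; CP rank is at least every unfolding rank, so rank(T) ≥ 3. (Unfolding ranks only ever bound the CP rank from below — rank(T) can be strictly larger than all of them — so the matching upper bound has to come from an explicit 3-term decomposition.)
Upper bound: T is a sum of 3 rank-1 terms, T = [1, 1, 1] ⊗ [1, -1, -2] ⊗ [-1, 2, -2] + [2, -1, 2] ⊗ [0, 1, 2] ⊗ [1, 1, 0] + [2, 2, 1] ⊗ [2, 1, 1] ⊗ [-1, -2, 0] (written with every a and b primitive with positive leading entry and the scale carried by c; CP decompositions are not unique, and this one is verified by expanding entrywise), so rank(T) ≤ 3.
These bounds meet, so rank(T) = 3.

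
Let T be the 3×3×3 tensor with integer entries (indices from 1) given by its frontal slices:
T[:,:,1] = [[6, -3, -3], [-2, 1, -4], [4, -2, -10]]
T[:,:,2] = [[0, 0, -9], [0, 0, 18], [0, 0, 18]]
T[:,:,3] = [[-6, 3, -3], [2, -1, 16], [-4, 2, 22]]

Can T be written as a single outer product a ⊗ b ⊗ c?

The mode-1 unfolding of T (rows indexed by i, columns by (j,k) = (1,1), (1,2), (1,3), (2,1), (2,2), (2,3), (3,1), (3,2), (3,3)) is [[6, 0, -6, -3, 0, 3, -3, -9, -3], [-2, 0, 2, 1, 0, -1, -4, 18, 16], [4, 0, -4, -2, 0, 2, -10, 18, 22]].
There the 2×2 minor on rows i ∈ {1, 2}, columns (j,k) ∈ {(1,1), (3,1)} is det [[6, -3], [-2, -4]] = -30 ≠ 0, so this unfolding has rank ≥ 2; CP rank is at least every unfolding rank, so rank(T) ≥ 2.
In particular rank(T) ≥ 2 > 1, so T is not rank-1.

No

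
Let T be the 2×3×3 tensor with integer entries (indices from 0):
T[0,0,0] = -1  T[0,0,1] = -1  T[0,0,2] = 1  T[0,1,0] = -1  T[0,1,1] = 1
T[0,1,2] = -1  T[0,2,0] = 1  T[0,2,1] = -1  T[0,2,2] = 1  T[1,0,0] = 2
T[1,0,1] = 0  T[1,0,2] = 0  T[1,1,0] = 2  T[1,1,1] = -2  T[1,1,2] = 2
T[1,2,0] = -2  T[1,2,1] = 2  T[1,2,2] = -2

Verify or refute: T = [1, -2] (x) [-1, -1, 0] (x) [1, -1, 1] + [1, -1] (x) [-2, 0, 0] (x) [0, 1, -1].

Reconstruct entry (0,2,0) from the claimed factors: Σₗ aₗ[0]bₗ[2]cₗ[0] = (1)·(0)·(1) + (1)·(0)·(0) = 0, but T[0,2,0] = 1. The claim is false.

No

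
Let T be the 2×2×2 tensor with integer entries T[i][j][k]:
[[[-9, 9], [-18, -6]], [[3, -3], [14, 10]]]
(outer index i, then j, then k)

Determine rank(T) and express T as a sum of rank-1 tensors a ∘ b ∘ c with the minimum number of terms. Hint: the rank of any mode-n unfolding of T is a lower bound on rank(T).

Lower bound: the mode-3 unfolding of T (rows indexed by k, columns by (i,j) = (0,0), (0,1), (1,0), (1,1)) is [[-9, -18, 3, 14], [9, -6, -3, 10]].
There the 2×2 minor on rows k ∈ {0, 1}, columns (i,j) ∈ {(0,0), (0,1)} is det [[-9, -18], [9, -6]] = 216 ≠ 0, so this unfolding has rank ≥ 2; CP rank is at least every unfolding rank, so rank(T) ≥ 2. (This is only a lower bound: in general the CP rank may exceed every unfolding rank, so we still need to exhibit 2 rank-1 terms summing to T.)
Upper bound — finding two terms. Write S_k = T[:,:,k] for the frontal slices: S₀ = [[-9, -18], [3, 14]], S₁ = [[9, -6], [-3, 10]].
If T = a₁ ∘ b₁ ∘ c₁ + a₂ ∘ b₂ ∘ c₂ then each S_k = c₁[k]·a₁b₁ᵀ + c₂[k]·a₂b₂ᵀ. S₀ and S₁ are linearly independent, so a₁b₁ᵀ and a₂b₂ᵀ must span the same plane of matrices: they are the rank-1 matrices of the form x·S₀ + y·S₁.
det(x·S₀ + y·S₁) is −72·x² + 72·y² = (-72)·(x − y)(x + y), vanishing at (x:y) = (1:1) and (1:-1).
M₁ = S₀ + S₁ = [[0, -24], [0, 24]] = (-24)·[1, -1][0, 1]ᵀ and M₂ = S₀ − S₁ = [[-18, -12], [6, 4]] = (-2)·[3, -1][3, 2]ᵀ, so take a₁ = [1, -1], b₁ = [0, 1], a₂ = [3, -1], b₂ = [3, 2].
Each slice is an integer combination of E₁ = a₁b₁ᵀ and E₂ = a₂b₂ᵀ: S₀ = −12·E₁ − E₂, S₁ = −12·E₁ + E₂; reading off coefficients, c₁ = [-12, -12] and c₂ = [-1, 1].
Hence T = [1, -1] ∘ [0, 1] ∘ [-12, -12] + [3, -1] ∘ [3, 2] ∘ [-1, 1], so rank(T) ≤ 2.
These bounds meet, so rank(T) = 2.
Check entry T[0,0,1] = 9: (1)·(0)·(-12) + (3)·(3)·(1) = 9.

rank(T) = 2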